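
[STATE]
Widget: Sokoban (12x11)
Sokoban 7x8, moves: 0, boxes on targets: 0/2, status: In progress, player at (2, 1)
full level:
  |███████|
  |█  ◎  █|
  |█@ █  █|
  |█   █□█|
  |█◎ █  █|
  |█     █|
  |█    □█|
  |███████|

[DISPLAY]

███████     
█  ◎  █     
█@ █  █     
█   █□█     
█◎ █  █     
█     █     
█    □█     
███████     
Moves: 0  0/
            
            


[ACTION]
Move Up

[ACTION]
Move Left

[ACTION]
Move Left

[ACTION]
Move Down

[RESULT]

███████     
█  ◎  █     
█@ █  █     
█   █□█     
█◎ █  █     
█     █     
█    □█     
███████     
Moves: 2  0/
            
            


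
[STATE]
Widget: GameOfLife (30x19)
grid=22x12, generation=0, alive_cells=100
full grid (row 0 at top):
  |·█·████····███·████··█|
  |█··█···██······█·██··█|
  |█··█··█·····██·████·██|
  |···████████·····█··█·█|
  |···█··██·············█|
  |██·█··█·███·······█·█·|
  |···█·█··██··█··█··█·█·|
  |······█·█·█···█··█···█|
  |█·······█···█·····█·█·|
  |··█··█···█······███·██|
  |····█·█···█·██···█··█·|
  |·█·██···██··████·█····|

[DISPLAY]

Gen: 0                        
·█·████····███·████··█        
█··█···██······█·██··█        
█··█··█·····██·████·██        
···████████·····█··█·█        
···█··██·············█        
██·█··█·███·······█·█·        
···█·█··██··█··█··█·█·        
······█·█·█···█··█···█        
█·······█···█·····█·█·        
··█··█···█······███·██        
····█·█···█·██···█··█·        
·█·██···██··████·█····        
                              
                              
                              
                              
                              
                              


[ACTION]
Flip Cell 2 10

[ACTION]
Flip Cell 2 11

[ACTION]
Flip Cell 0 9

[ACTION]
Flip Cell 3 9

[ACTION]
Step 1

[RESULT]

Gen: 1                        
··███████···█·██··█···        
██·█···███···········█        
··██······███·██·····█        
··██····███·█··██·██·█        
···█······█········█·█        
···█·██···█·········██        
··█·███····█·····██·██        
········█··█·█···██·██        
·······██·······█·█·█·        
·····█···█·███··█·█·██        
··█·█···█·███··█···███        
···███···█·██·█·█·····        
                              
                              
                              
                              
                              
                              


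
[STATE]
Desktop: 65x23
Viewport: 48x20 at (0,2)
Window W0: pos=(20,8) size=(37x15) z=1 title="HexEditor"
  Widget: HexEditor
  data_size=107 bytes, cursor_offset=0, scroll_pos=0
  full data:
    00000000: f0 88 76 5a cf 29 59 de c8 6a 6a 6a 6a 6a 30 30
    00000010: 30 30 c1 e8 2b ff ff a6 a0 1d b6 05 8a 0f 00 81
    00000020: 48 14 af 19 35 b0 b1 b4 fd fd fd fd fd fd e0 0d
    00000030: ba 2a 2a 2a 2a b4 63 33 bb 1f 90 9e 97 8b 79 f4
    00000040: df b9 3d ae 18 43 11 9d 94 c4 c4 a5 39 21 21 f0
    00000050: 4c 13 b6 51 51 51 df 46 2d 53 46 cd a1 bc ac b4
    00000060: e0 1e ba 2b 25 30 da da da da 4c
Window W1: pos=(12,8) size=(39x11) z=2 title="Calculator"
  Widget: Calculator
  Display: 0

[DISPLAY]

                                                
                                                
                                                
                                                
                                                
                                                
            ┏━━━━━━━━━━━━━━━━━━━━━━━━━━━━━━━━━━━
            ┃ Calculator                        
            ┠───────────────────────────────────
            ┃                                   
            ┃┌───┬───┬───┬───┐                  
            ┃│ 7 │ 8 │ 9 │ ÷ │                  
            ┃├───┼───┼───┼───┤                  
            ┃│ 4 │ 5 │ 6 │ × │                  
            ┃├───┼───┼───┼───┤                  
            ┃│ 1 │ 2 │ 3 │ - │                  
            ┗━━━━━━━━━━━━━━━━━━━━━━━━━━━━━━━━━━━
                    ┃                           
                    ┃                           
                    ┃                           


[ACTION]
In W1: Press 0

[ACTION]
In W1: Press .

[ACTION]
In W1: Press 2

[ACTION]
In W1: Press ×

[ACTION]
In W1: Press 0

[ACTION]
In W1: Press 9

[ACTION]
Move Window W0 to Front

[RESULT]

                                                
                                                
                                                
                                                
                                                
                                                
            ┏━━━━━━━┏━━━━━━━━━━━━━━━━━━━━━━━━━━━
            ┃ Calcul┃ HexEditor                 
            ┠───────┠───────────────────────────
            ┃       ┃00000000  F0 88 76 5a cf 29
            ┃┌───┬──┃00000010  30 30 c1 e8 2b ff
            ┃│ 7 │ 8┃00000020  48 14 af 19 35 b0
            ┃├───┼──┃00000030  ba 2a 2a 2a 2a b4
            ┃│ 4 │ 5┃00000040  df b9 3d ae 18 43
            ┃├───┼──┃00000050  4c 13 b6 51 51 51
            ┃│ 1 │ 2┃00000060  e0 1e ba 2b 25 30
            ┗━━━━━━━┃                           
                    ┃                           
                    ┃                           
                    ┃                           


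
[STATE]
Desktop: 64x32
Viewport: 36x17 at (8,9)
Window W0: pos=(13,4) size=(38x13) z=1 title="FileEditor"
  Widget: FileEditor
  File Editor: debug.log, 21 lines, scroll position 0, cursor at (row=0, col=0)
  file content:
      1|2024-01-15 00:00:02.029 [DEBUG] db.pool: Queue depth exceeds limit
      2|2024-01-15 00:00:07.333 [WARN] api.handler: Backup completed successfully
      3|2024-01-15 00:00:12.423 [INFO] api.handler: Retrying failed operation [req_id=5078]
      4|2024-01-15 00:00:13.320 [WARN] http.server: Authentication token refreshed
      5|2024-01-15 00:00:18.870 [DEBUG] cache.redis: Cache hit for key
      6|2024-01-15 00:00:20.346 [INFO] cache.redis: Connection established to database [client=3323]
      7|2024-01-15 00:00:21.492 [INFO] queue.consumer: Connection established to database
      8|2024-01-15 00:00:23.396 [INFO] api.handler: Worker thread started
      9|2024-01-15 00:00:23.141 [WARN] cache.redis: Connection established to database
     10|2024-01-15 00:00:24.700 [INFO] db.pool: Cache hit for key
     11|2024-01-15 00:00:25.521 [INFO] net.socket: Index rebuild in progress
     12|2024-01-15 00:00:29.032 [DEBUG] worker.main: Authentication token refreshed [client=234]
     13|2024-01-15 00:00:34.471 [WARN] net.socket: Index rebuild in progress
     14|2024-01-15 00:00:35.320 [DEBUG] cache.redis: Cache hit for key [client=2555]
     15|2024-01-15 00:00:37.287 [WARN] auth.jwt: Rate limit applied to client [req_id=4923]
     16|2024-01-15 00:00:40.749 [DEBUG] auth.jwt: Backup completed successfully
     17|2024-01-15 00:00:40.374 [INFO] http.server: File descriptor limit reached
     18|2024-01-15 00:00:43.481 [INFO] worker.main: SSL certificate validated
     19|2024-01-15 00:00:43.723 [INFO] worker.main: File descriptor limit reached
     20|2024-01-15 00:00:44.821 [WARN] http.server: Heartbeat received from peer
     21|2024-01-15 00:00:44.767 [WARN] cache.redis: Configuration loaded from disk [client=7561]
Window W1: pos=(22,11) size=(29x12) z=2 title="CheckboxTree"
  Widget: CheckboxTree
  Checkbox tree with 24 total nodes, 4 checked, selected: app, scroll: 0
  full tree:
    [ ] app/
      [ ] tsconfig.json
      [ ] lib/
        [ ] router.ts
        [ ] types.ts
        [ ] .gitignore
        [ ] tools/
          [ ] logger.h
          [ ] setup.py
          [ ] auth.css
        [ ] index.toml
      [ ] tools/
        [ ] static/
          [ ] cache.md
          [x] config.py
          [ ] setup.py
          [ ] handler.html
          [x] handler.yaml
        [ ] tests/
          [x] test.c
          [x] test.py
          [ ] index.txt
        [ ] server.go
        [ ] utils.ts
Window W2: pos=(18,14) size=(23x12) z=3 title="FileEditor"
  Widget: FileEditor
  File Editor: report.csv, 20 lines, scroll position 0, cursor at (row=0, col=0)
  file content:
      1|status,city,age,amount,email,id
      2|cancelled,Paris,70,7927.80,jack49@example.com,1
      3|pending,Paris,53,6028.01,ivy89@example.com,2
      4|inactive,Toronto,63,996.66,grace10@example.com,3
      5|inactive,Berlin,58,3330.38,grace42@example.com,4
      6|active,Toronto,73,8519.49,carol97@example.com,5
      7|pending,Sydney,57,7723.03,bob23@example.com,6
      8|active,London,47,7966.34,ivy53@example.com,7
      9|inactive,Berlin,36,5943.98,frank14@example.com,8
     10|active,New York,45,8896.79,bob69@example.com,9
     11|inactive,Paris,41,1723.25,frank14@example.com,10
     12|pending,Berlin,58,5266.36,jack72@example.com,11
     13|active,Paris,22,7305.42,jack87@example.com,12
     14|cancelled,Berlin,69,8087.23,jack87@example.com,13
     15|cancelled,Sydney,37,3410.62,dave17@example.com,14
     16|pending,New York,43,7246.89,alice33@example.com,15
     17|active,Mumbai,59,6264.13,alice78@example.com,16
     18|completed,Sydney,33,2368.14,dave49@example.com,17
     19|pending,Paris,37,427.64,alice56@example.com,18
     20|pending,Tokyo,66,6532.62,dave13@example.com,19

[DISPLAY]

     ┃2024-01-15 00:00:12.423 [INFO]
     ┃2024-01-15 00:00:13.320 [WARN]
     ┃2024-01-┏━━━━━━━━━━━━━━━━━━━━━
     ┃2024-01-┃ CheckboxTree        
     ┃2024-01-┠─────────────────────
     ┃2024┏━━━━━━━━━━━━━━━━━━━━━┓   
     ┃2024┃ FileEditor          ┃on 
     ┗━━━━┠─────────────────────┨   
          ┃█tatus,city,age,amou▲┃   
          ┃cancelled,Paris,70,7█┃   
          ┃pending,Paris,53,602░┃e  
          ┃inactive,Toronto,63,░┃   
          ┃inactive,Berlin,58,3░┃h  
          ┃active,Toronto,73,85░┃━━━
          ┃pending,Sydney,57,77░┃   
          ┃active,London,47,796▼┃   
          ┗━━━━━━━━━━━━━━━━━━━━━┛   


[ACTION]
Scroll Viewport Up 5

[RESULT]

     ┏━━━━━━━━━━━━━━━━━━━━━━━━━━━━━━
     ┃ FileEditor                   
     ┠──────────────────────────────
     ┃█024-01-15 00:00:02.029 [DEBUG
     ┃2024-01-15 00:00:07.333 [WARN]
     ┃2024-01-15 00:00:12.423 [INFO]
     ┃2024-01-15 00:00:13.320 [WARN]
     ┃2024-01-┏━━━━━━━━━━━━━━━━━━━━━
     ┃2024-01-┃ CheckboxTree        
     ┃2024-01-┠─────────────────────
     ┃2024┏━━━━━━━━━━━━━━━━━━━━━┓   
     ┃2024┃ FileEditor          ┃on 
     ┗━━━━┠─────────────────────┨   
          ┃█tatus,city,age,amou▲┃   
          ┃cancelled,Paris,70,7█┃   
          ┃pending,Paris,53,602░┃e  
          ┃inactive,Toronto,63,░┃   


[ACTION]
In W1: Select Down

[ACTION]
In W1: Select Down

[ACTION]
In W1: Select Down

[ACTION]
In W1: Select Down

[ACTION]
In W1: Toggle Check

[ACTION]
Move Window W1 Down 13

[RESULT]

     ┏━━━━━━━━━━━━━━━━━━━━━━━━━━━━━━
     ┃ FileEditor                   
     ┠──────────────────────────────
     ┃█024-01-15 00:00:02.029 [DEBUG
     ┃2024-01-15 00:00:07.333 [WARN]
     ┃2024-01-15 00:00:12.423 [INFO]
     ┃2024-01-15 00:00:13.320 [WARN]
     ┃2024-01-15 00:00:18.870 [DEBUG
     ┃2024-01-15 00:00:20.346 [INFO]
     ┃2024-01-15 00:00:21.492 [INFO]
     ┃2024┏━━━━━━━━━━━━━━━━━━━━━┓FO]
     ┃2024┃ FileEditor          ┃RN]
     ┗━━━━┠─────────────────────┨━━━
          ┃█tatus,city,age,amou▲┃   
          ┃cancelled,Paris,70,7█┃   
          ┃pending,Paris,53,602░┃   
          ┃inactive,Toronto,63,░┃━━━


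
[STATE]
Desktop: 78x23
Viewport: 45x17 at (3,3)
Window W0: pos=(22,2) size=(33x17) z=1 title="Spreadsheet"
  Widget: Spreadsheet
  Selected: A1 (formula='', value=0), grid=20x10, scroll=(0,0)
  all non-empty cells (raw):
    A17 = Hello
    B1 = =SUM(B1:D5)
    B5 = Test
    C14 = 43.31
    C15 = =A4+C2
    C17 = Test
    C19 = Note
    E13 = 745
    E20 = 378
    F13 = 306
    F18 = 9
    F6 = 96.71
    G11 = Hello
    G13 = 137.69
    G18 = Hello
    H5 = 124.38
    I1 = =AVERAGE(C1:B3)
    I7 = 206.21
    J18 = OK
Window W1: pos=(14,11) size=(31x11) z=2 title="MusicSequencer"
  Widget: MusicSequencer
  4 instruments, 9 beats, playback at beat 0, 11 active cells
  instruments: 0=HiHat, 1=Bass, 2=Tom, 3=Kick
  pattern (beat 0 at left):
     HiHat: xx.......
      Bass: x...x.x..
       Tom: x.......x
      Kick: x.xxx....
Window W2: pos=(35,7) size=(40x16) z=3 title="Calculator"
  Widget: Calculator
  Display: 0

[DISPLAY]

                   ┃ Spreadsheet             
                   ┠─────────────────────────
                   ┃A1:                      
                   ┃       A       B       C 
                   ┃------------┏━━━━━━━━━━━━
                   ┃  1      [0]┃ Calculator 
                   ┃  2        0┠────────────
                   ┃  3        0┃            
           ┏━━━━━━━━━━━━━━━━━━━━┃┌───┬───┬───
           ┃ MusicSequencer     ┃│ 7 │ 8 │ 9 
           ┠────────────────────┃├───┼───┼───
           ┃      ▼12345678     ┃│ 4 │ 5 │ 6 
           ┃ HiHat██·······     ┃├───┼───┼───
           ┃  Bass█···█·█··     ┃│ 1 │ 2 │ 3 
           ┃   Tom█·······█     ┃├───┼───┼───
           ┃  Kick█·███····     ┃│ 0 │ . │ = 
           ┃                    ┃├───┼───┼───


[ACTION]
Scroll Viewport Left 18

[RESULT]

                      ┃ Spreadsheet          
                      ┠──────────────────────
                      ┃A1:                   
                      ┃       A       B      
                      ┃------------┏━━━━━━━━━
                      ┃  1      [0]┃ Calculat
                      ┃  2        0┠─────────
                      ┃  3        0┃         
              ┏━━━━━━━━━━━━━━━━━━━━┃┌───┬───┬
              ┃ MusicSequencer     ┃│ 7 │ 8 │
              ┠────────────────────┃├───┼───┼
              ┃      ▼12345678     ┃│ 4 │ 5 │
              ┃ HiHat██·······     ┃├───┼───┼
              ┃  Bass█···█·█··     ┃│ 1 │ 2 │
              ┃   Tom█·······█     ┃├───┼───┼
              ┃  Kick█·███····     ┃│ 0 │ . │
              ┃                    ┃├───┼───┼


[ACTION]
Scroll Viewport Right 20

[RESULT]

  ┃ Spreadsheet                   ┃          
  ┠───────────────────────────────┨          
  ┃A1:                            ┃          
  ┃       A       B       C       ┃          
  ┃------------┏━━━━━━━━━━━━━━━━━━━━━━━━━━━━━
  ┃  1      [0]┃ Calculator                  
  ┃  2        0┠─────────────────────────────
  ┃  3        0┃                             
━━━━━━━━━━━━━━━┃┌───┬───┬───┬───┐            
cSequencer     ┃│ 7 │ 8 │ 9 │ ÷ │            
───────────────┃├───┼───┼───┼───┤            
 ▼12345678     ┃│ 4 │ 5 │ 6 │ × │            
t██·······     ┃├───┼───┼───┼───┤            
s█···█·█··     ┃│ 1 │ 2 │ 3 │ - │            
m█·······█     ┃├───┼───┼───┼───┤            
k█·███····     ┃│ 0 │ . │ = │ + │            
               ┃├───┼───┼───┼───┤            


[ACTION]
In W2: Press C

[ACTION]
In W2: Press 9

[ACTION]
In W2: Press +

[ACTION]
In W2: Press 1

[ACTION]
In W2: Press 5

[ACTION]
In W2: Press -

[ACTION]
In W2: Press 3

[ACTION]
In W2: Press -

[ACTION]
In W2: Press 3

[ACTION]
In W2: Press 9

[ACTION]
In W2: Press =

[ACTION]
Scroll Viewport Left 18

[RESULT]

                    ┃ Spreadsheet            
                    ┠────────────────────────
                    ┃A1:                     
                    ┃       A       B       C
                    ┃------------┏━━━━━━━━━━━
                    ┃  1      [0]┃ Calculator
                    ┃  2        0┠───────────
                    ┃  3        0┃           
            ┏━━━━━━━━━━━━━━━━━━━━┃┌───┬───┬──
            ┃ MusicSequencer     ┃│ 7 │ 8 │ 9
            ┠────────────────────┃├───┼───┼──
            ┃      ▼12345678     ┃│ 4 │ 5 │ 6
            ┃ HiHat██·······     ┃├───┼───┼──
            ┃  Bass█···█·█··     ┃│ 1 │ 2 │ 3
            ┃   Tom█·······█     ┃├───┼───┼──
            ┃  Kick█·███····     ┃│ 0 │ . │ =
            ┃                    ┃├───┼───┼──


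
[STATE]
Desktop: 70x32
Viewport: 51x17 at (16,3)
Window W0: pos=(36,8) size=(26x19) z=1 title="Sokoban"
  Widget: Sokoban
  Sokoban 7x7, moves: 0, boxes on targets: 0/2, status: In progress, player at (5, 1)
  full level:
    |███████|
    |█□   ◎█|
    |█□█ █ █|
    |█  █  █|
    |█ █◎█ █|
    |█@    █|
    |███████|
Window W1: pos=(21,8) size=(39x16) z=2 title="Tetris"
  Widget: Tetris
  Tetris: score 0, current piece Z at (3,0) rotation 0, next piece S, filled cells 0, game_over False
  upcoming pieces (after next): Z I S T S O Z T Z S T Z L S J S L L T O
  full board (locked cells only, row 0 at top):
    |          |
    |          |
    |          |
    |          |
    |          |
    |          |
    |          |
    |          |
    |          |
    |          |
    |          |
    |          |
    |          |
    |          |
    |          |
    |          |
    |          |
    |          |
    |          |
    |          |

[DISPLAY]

                                                   
                                                   
                                                   
                                                   
                                                   
     ┏━━━━━━━━━━━━━━━━━━━━━━━━━━━━━━━━━━━━━┓━┓     
     ┃ Tetris                              ┃ ┃     
     ┠─────────────────────────────────────┨─┨     
     ┃          │Next:                     ┃ ┃     
     ┃          │ ░░                       ┃ ┃     
     ┃          │░░                        ┃ ┃     
     ┃          │                          ┃ ┃     
     ┃          │                          ┃ ┃     
     ┃          │                          ┃ ┃     
     ┃          │Score:                    ┃ ┃     
     ┃          │0                         ┃ ┃     
     ┃          │                          ┃ ┃     


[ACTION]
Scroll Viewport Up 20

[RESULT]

                                                   
                                                   
                                                   
                                                   
                                                   
                                                   
                                                   
                                                   
     ┏━━━━━━━━━━━━━━━━━━━━━━━━━━━━━━━━━━━━━┓━┓     
     ┃ Tetris                              ┃ ┃     
     ┠─────────────────────────────────────┨─┨     
     ┃          │Next:                     ┃ ┃     
     ┃          │ ░░                       ┃ ┃     
     ┃          │░░                        ┃ ┃     
     ┃          │                          ┃ ┃     
     ┃          │                          ┃ ┃     
     ┃          │                          ┃ ┃     


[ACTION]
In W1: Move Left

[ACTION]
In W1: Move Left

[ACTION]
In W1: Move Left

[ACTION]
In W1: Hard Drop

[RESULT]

                                                   
                                                   
                                                   
                                                   
                                                   
                                                   
                                                   
                                                   
     ┏━━━━━━━━━━━━━━━━━━━━━━━━━━━━━━━━━━━━━┓━┓     
     ┃ Tetris                              ┃ ┃     
     ┠─────────────────────────────────────┨─┨     
     ┃          │Next:                     ┃ ┃     
     ┃          │▓▓                        ┃ ┃     
     ┃          │ ▓▓                       ┃ ┃     
     ┃          │                          ┃ ┃     
     ┃          │                          ┃ ┃     
     ┃          │                          ┃ ┃     


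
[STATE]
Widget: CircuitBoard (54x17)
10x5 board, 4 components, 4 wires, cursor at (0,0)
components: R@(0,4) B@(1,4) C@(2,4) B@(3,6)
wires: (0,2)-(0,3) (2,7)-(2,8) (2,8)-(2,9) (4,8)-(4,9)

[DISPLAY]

   0 1 2 3 4 5 6 7 8 9                                
0  [.]      · ─ ·   R                                 
                                                      
1                   B                                 
                                                      
2                   C           · ─ · ─ ·             
                                                      
3                           B                         
                                                      
4                                   · ─ ·             
Cursor: (0,0)                                         
                                                      
                                                      
                                                      
                                                      
                                                      
                                                      


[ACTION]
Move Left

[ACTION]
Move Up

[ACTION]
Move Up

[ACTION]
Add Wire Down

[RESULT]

   0 1 2 3 4 5 6 7 8 9                                
0  [.]      · ─ ·   R                                 
    │                                                 
1   ·               B                                 
                                                      
2                   C           · ─ · ─ ·             
                                                      
3                           B                         
                                                      
4                                   · ─ ·             
Cursor: (0,0)                                         
                                                      
                                                      
                                                      
                                                      
                                                      
                                                      


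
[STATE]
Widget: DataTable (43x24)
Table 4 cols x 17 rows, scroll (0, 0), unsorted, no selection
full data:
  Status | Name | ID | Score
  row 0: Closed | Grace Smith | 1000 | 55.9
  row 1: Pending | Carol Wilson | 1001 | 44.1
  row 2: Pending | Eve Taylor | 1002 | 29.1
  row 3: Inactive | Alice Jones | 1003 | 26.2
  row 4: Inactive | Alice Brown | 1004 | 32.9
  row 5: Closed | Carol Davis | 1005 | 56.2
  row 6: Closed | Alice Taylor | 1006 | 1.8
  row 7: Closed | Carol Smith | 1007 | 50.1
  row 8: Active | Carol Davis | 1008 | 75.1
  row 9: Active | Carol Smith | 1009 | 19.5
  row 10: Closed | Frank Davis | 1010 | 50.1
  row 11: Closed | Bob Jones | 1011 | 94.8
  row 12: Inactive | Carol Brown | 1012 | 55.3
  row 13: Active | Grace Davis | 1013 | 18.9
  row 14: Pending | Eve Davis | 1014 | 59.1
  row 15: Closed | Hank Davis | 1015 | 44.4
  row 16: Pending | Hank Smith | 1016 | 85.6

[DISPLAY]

Status  │Name        │ID  │Score           
────────┼────────────┼────┼─────           
Closed  │Grace Smith │1000│55.9            
Pending │Carol Wilson│1001│44.1            
Pending │Eve Taylor  │1002│29.1            
Inactive│Alice Jones │1003│26.2            
Inactive│Alice Brown │1004│32.9            
Closed  │Carol Davis │1005│56.2            
Closed  │Alice Taylor│1006│1.8             
Closed  │Carol Smith │1007│50.1            
Active  │Carol Davis │1008│75.1            
Active  │Carol Smith │1009│19.5            
Closed  │Frank Davis │1010│50.1            
Closed  │Bob Jones   │1011│94.8            
Inactive│Carol Brown │1012│55.3            
Active  │Grace Davis │1013│18.9            
Pending │Eve Davis   │1014│59.1            
Closed  │Hank Davis  │1015│44.4            
Pending │Hank Smith  │1016│85.6            
                                           
                                           
                                           
                                           
                                           


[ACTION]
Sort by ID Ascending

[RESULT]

Status  │Name        │ID ▲│Score           
────────┼────────────┼────┼─────           
Closed  │Grace Smith │1000│55.9            
Pending │Carol Wilson│1001│44.1            
Pending │Eve Taylor  │1002│29.1            
Inactive│Alice Jones │1003│26.2            
Inactive│Alice Brown │1004│32.9            
Closed  │Carol Davis │1005│56.2            
Closed  │Alice Taylor│1006│1.8             
Closed  │Carol Smith │1007│50.1            
Active  │Carol Davis │1008│75.1            
Active  │Carol Smith │1009│19.5            
Closed  │Frank Davis │1010│50.1            
Closed  │Bob Jones   │1011│94.8            
Inactive│Carol Brown │1012│55.3            
Active  │Grace Davis │1013│18.9            
Pending │Eve Davis   │1014│59.1            
Closed  │Hank Davis  │1015│44.4            
Pending │Hank Smith  │1016│85.6            
                                           
                                           
                                           
                                           
                                           


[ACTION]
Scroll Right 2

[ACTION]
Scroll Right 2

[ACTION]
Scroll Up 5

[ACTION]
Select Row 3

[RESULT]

Status  │Name        │ID ▲│Score           
────────┼────────────┼────┼─────           
Closed  │Grace Smith │1000│55.9            
Pending │Carol Wilson│1001│44.1            
Pending │Eve Taylor  │1002│29.1            
>nactive│Alice Jones │1003│26.2            
Inactive│Alice Brown │1004│32.9            
Closed  │Carol Davis │1005│56.2            
Closed  │Alice Taylor│1006│1.8             
Closed  │Carol Smith │1007│50.1            
Active  │Carol Davis │1008│75.1            
Active  │Carol Smith │1009│19.5            
Closed  │Frank Davis │1010│50.1            
Closed  │Bob Jones   │1011│94.8            
Inactive│Carol Brown │1012│55.3            
Active  │Grace Davis │1013│18.9            
Pending │Eve Davis   │1014│59.1            
Closed  │Hank Davis  │1015│44.4            
Pending │Hank Smith  │1016│85.6            
                                           
                                           
                                           
                                           
                                           


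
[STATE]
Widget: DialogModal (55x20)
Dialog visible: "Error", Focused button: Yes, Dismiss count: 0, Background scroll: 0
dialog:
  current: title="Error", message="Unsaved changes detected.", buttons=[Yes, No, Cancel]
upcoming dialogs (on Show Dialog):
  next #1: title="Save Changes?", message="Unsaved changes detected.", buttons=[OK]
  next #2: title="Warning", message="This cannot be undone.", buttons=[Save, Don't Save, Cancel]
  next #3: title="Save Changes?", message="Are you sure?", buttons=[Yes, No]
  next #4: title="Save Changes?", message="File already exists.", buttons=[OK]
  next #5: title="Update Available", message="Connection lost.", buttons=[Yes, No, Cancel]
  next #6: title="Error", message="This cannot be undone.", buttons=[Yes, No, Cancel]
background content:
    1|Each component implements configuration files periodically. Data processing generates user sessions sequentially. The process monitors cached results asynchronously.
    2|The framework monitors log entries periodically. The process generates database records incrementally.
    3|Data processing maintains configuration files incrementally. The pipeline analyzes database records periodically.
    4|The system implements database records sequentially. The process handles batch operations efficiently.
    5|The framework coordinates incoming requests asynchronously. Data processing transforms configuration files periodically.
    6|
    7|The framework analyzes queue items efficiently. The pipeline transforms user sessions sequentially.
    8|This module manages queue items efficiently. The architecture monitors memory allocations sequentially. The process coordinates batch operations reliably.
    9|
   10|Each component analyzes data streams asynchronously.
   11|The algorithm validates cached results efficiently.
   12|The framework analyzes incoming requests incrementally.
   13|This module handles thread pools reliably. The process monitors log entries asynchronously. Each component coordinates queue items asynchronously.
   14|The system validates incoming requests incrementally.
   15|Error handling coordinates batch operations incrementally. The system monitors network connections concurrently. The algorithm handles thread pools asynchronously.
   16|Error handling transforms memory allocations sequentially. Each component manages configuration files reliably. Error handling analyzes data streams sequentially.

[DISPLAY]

Each component implements configuration files periodica
The framework monitors log entries periodically. The pr
Data processing maintains configuration files increment
The system implements database records sequentially. Th
The framework coordinates incoming requests asynchronou
                                                       
The framework analyzes queue items efficiently. The pip
This module m┌───────────────────────────┐y. The archit
             │           Error           │             
Each componen│ Unsaved changes detected. │hronously.   
The algorithm│    [Yes]  No   Cancel     │iciently.    
The framework└───────────────────────────┘ncrementally.
This module handles thread pools reliably. The process 
The system validates incoming requests incrementally.  
Error handling coordinates batch operations incremental
Error handling transforms memory allocations sequential
                                                       
                                                       
                                                       
                                                       


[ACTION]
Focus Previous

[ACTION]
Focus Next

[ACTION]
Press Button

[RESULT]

Each component implements configuration files periodica
The framework monitors log entries periodically. The pr
Data processing maintains configuration files increment
The system implements database records sequentially. Th
The framework coordinates incoming requests asynchronou
                                                       
The framework analyzes queue items efficiently. The pip
This module manages queue items efficiently. The archit
                                                       
Each component analyzes data streams asynchronously.   
The algorithm validates cached results efficiently.    
The framework analyzes incoming requests incrementally.
This module handles thread pools reliably. The process 
The system validates incoming requests incrementally.  
Error handling coordinates batch operations incremental
Error handling transforms memory allocations sequential
                                                       
                                                       
                                                       
                                                       


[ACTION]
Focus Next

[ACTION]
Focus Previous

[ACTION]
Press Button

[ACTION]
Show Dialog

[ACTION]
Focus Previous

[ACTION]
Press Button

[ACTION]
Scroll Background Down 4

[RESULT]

The framework coordinates incoming requests asynchronou
                                                       
The framework analyzes queue items efficiently. The pip
This module manages queue items efficiently. The archit
                                                       
Each component analyzes data streams asynchronously.   
The algorithm validates cached results efficiently.    
The framework analyzes incoming requests incrementally.
This module handles thread pools reliably. The process 
The system validates incoming requests incrementally.  
Error handling coordinates batch operations incremental
Error handling transforms memory allocations sequential
                                                       
                                                       
                                                       
                                                       
                                                       
                                                       
                                                       
                                                       


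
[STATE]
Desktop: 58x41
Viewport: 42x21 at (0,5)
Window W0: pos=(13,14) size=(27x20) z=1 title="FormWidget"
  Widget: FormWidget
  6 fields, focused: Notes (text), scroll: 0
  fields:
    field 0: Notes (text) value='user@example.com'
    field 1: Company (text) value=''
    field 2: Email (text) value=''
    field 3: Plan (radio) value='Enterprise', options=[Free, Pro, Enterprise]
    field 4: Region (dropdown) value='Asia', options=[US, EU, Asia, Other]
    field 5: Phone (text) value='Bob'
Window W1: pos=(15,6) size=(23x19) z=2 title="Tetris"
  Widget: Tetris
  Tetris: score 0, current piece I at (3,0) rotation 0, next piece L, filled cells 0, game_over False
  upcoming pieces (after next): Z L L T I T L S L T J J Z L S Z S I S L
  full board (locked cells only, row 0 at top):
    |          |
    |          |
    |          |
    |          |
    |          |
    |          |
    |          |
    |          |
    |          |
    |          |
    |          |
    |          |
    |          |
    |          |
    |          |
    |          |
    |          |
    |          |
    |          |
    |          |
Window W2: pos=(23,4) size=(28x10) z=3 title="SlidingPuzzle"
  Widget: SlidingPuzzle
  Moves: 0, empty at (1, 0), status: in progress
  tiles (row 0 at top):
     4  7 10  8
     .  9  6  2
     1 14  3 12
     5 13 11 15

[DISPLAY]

                       ┃ SlidingPuzzle    
               ┏━━━━━━━┠──────────────────
               ┃ Tetris┃┌────┬────┬────┬──
               ┠───────┃│  4 │  7 │ 10 │  
               ┃       ┃├────┼────┼────┼──
               ┃       ┃│    │  9 │  6 │  
               ┃       ┃├────┼────┼────┼──
               ┃       ┃│  1 │ 14 │  3 │ 1
               ┃       ┗━━━━━━━━━━━━━━━━━━
             ┏━┃          │          ┃━┓  
             ┃ ┃          │Score:    ┃ ┃  
             ┠─┃          │0         ┃─┨  
             ┃>┃          │          ┃]┃  
             ┃ ┃          │          ┃]┃  
             ┃ ┃          │          ┃]┃  
             ┃ ┃          │          ┃(┃  
             ┃ ┃          │          ┃]┃  
             ┃ ┃          │          ┃]┃  
             ┃ ┃          │          ┃ ┃  
             ┃ ┗━━━━━━━━━━━━━━━━━━━━━┛ ┃  
             ┃                         ┃  


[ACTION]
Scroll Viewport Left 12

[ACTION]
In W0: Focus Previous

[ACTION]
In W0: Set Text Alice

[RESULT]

                       ┃ SlidingPuzzle    
               ┏━━━━━━━┠──────────────────
               ┃ Tetris┃┌────┬────┬────┬──
               ┠───────┃│  4 │  7 │ 10 │  
               ┃       ┃├────┼────┼────┼──
               ┃       ┃│    │  9 │  6 │  
               ┃       ┃├────┼────┼────┼──
               ┃       ┃│  1 │ 14 │  3 │ 1
               ┃       ┗━━━━━━━━━━━━━━━━━━
             ┏━┃          │          ┃━┓  
             ┃ ┃          │Score:    ┃ ┃  
             ┠─┃          │0         ┃─┨  
             ┃ ┃          │          ┃]┃  
             ┃ ┃          │          ┃]┃  
             ┃ ┃          │          ┃]┃  
             ┃ ┃          │          ┃(┃  
             ┃ ┃          │          ┃]┃  
             ┃>┃          │          ┃]┃  
             ┃ ┃          │          ┃ ┃  
             ┃ ┗━━━━━━━━━━━━━━━━━━━━━┛ ┃  
             ┃                         ┃  
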